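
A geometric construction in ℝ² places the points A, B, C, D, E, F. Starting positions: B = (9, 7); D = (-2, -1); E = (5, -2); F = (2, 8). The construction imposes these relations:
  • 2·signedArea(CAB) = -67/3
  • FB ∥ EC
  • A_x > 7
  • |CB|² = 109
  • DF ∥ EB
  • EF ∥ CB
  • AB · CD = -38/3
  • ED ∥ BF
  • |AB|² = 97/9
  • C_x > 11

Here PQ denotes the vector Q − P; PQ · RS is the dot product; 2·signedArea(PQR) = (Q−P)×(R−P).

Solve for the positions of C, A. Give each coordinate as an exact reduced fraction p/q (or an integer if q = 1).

1. C_x = 12  [EF ∥ CB ∩ FB ∥ EC]
2. C_y = -3  [EF ∥ CB ∩ FB ∥ EC]
   → C = (12, -3)
3. A_x = 23/3  [AB · CD = -38/3 ∩ 2·signedArea(CAB) = -67/3]
4. A_y = 4  [AB · CD = -38/3 ∩ 2·signedArea(CAB) = -67/3]
   → A = (23/3, 4)

A = (23/3, 4)
C = (12, -3)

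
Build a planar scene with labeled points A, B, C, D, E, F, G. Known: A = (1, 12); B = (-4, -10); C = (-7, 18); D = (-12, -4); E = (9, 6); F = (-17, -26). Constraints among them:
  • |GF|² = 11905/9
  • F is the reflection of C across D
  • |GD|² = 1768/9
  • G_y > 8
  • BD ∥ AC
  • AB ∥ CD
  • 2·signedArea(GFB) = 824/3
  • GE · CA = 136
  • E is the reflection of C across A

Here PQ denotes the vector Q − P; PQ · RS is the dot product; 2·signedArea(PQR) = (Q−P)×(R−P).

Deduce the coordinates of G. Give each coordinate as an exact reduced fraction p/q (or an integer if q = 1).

1. G_x = -6  [GE · CA = 136 ∩ 2·signedArea(GFB) = 824/3]
2. G_y = 26/3  [GE · CA = 136 ∩ 2·signedArea(GFB) = 824/3]
   → G = (-6, 26/3)

G = (-6, 26/3)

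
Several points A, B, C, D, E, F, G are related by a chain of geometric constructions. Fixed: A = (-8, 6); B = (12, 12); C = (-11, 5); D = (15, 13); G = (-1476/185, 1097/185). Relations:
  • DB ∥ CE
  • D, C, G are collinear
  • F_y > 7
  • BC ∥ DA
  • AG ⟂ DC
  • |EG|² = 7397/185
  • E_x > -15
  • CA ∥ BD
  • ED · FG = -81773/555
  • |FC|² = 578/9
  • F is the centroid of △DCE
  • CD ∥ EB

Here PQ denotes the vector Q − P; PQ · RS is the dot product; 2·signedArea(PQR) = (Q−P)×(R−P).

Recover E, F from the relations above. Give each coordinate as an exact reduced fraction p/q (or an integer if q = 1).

1. E_x = -14  [CD ∥ EB ∩ DB ∥ CE]
2. E_y = 4  [CD ∥ EB ∩ DB ∥ CE]
   → E = (-14, 4)
3. F_x = -10/3  [F is the centroid of △DCE]
4. F_y = 22/3  [F is the centroid of △DCE]
   → F = (-10/3, 22/3)

E = (-14, 4)
F = (-10/3, 22/3)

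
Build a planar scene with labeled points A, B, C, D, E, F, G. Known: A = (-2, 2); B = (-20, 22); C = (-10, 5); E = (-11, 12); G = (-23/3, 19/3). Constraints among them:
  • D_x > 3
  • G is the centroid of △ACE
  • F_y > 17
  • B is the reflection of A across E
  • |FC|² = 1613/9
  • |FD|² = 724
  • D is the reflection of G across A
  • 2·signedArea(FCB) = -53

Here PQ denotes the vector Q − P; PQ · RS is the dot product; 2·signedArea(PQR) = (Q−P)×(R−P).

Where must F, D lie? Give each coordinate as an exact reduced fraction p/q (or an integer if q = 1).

D = (11/3, -7/3)
F = (-43/3, 53/3)

1. F_x = -43/3  [line -17·x + -10·y + -67 = 0 ∩ |FC|² = 1613/9]
2. F_y = 53/3  [line -17·x + -10·y + -67 = 0 ∩ |FC|² = 1613/9]
   → F = (-43/3, 53/3)
3. D_x = 11/3  [D is the reflection of G across A]
4. D_y = -7/3  [D is the reflection of G across A]
   → D = (11/3, -7/3)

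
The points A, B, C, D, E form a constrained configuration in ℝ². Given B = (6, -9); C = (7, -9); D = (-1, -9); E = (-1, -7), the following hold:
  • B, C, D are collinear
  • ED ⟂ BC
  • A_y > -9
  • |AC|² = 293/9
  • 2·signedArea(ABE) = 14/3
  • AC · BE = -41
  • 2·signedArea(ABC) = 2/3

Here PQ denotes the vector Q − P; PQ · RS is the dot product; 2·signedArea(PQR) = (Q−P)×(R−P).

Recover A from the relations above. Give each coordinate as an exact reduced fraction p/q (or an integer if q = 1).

1. A_x = 4/3  [2·signedArea(ABE) = 14/3 ∩ AC · BE = -41]
2. A_y = -25/3  [2·signedArea(ABE) = 14/3 ∩ AC · BE = -41]
   → A = (4/3, -25/3)

A = (4/3, -25/3)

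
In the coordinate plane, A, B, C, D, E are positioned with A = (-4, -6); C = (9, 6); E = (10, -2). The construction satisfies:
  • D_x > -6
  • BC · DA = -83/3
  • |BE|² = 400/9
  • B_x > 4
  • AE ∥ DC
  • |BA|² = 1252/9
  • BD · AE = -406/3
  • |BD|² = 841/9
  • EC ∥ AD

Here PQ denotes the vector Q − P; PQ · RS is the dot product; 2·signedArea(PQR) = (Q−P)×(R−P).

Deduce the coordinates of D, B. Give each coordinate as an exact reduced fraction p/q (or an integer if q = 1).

1. D_x = -5  [AE ∥ DC ∩ EC ∥ AD]
2. D_y = 2  [AE ∥ DC ∩ EC ∥ AD]
   → D = (-5, 2)
3. B_x = 14/3  [BD · AE = -406/3 ∩ BC · DA = -83/3]
4. B_y = 2  [BD · AE = -406/3 ∩ BC · DA = -83/3]
   → B = (14/3, 2)

B = (14/3, 2)
D = (-5, 2)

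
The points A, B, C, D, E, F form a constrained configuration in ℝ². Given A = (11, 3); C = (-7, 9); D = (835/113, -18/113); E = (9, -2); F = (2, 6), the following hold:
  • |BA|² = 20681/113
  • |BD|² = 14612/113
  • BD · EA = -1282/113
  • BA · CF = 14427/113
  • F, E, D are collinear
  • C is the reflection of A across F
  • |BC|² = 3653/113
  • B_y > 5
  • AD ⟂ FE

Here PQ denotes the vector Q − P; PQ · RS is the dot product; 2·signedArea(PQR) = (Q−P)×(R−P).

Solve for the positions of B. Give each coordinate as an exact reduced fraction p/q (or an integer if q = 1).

1. B_x = -249/113  [BD · EA = -1282/113 ∩ BA · CF = 14427/113]
2. B_y = 672/113  [BD · EA = -1282/113 ∩ BA · CF = 14427/113]
   → B = (-249/113, 672/113)

B = (-249/113, 672/113)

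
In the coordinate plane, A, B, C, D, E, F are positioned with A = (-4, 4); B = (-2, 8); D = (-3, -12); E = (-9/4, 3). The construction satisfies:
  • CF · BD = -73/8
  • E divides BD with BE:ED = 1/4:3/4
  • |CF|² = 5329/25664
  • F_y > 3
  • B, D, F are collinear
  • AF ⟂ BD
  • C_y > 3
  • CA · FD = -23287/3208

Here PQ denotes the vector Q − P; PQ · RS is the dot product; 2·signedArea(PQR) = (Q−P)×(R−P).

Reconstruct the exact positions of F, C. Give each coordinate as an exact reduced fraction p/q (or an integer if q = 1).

1. F_x = -884/401  [B, D, F are collinear ∩ AF ⟂ BD]
2. F_y = 1568/401  [B, D, F are collinear ∩ AF ⟂ BD]
   → F = (-884/401, 1568/401)
3. C_x = -7145/3208  [line 319/401·x + 6380/401·y + -170665/3208 = 0 ∩ |CF|² = 5329/25664]
4. C_y = 2771/802  [line 319/401·x + 6380/401·y + -170665/3208 = 0 ∩ |CF|² = 5329/25664]
   → C = (-7145/3208, 2771/802)

C = (-7145/3208, 2771/802)
F = (-884/401, 1568/401)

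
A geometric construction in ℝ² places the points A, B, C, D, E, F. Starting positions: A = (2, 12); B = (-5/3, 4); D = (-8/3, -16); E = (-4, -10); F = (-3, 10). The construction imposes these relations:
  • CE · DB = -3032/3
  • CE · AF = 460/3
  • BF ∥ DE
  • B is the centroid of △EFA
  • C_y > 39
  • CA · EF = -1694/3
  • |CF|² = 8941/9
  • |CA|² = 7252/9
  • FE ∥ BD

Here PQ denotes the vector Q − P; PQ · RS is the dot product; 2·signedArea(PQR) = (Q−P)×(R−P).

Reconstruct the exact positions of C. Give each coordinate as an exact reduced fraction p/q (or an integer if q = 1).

1. C_x = 20/3  [CE · AF = 460/3 ∩ CE · DB = -3032/3]
2. C_y = 40  [CE · AF = 460/3 ∩ CE · DB = -3032/3]
   → C = (20/3, 40)

C = (20/3, 40)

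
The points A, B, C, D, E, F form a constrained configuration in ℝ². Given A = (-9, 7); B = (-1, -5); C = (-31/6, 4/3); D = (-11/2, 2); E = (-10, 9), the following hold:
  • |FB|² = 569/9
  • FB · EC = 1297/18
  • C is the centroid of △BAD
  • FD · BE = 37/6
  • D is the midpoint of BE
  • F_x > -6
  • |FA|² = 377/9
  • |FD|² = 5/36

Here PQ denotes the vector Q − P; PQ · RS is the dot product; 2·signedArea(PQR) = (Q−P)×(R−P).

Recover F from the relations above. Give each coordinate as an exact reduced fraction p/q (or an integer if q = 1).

1. F_x = -16/3  [FD · BE = 37/6 ∩ FB · EC = 1297/18]
2. F_y = 5/3  [FD · BE = 37/6 ∩ FB · EC = 1297/18]
   → F = (-16/3, 5/3)

F = (-16/3, 5/3)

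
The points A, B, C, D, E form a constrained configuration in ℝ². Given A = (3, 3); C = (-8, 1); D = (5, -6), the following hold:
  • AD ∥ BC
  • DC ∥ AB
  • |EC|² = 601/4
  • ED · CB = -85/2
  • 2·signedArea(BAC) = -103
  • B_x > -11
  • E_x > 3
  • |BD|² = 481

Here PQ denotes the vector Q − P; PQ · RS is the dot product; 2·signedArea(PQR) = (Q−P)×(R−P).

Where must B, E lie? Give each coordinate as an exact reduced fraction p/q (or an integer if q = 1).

B = (-10, 10)
E = (4, -3/2)

1. B_x = -10  [AD ∥ BC ∩ DC ∥ AB]
2. B_y = 10  [AD ∥ BC ∩ DC ∥ AB]
   → B = (-10, 10)
3. E_x = 4  [line 2·x + -9·y + -43/2 = 0 ∩ |EC|² = 601/4]
4. E_y = -3/2  [line 2·x + -9·y + -43/2 = 0 ∩ |EC|² = 601/4]
   → E = (4, -3/2)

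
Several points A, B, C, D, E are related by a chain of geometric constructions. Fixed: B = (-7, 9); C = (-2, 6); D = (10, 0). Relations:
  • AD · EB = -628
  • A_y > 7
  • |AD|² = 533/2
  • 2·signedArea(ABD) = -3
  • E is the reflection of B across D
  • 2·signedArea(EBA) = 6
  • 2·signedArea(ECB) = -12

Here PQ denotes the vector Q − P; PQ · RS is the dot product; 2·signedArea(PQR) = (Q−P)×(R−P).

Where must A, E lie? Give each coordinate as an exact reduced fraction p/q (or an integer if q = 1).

1. A_x = -9/2  [line 9·x + 17·y + -87 = 0 ∩ |AD|² = 533/2]
2. A_y = 15/2  [line 9·x + 17·y + -87 = 0 ∩ |AD|² = 533/2]
   → A = (-9/2, 15/2)
3. E_x = 27  [E is the reflection of B across D]
4. E_y = -9  [E is the reflection of B across D]
   → E = (27, -9)

A = (-9/2, 15/2)
E = (27, -9)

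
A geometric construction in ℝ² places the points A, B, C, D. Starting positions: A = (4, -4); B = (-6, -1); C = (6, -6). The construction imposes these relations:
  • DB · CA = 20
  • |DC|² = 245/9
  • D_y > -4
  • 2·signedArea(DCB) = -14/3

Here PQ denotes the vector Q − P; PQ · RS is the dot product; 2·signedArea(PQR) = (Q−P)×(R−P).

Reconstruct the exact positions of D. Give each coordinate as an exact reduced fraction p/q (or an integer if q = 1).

D = (4/3, -11/3)

1. D_x = 4/3  [2·signedArea(DCB) = -14/3 ∩ DB · CA = 20]
2. D_y = -11/3  [2·signedArea(DCB) = -14/3 ∩ DB · CA = 20]
   → D = (4/3, -11/3)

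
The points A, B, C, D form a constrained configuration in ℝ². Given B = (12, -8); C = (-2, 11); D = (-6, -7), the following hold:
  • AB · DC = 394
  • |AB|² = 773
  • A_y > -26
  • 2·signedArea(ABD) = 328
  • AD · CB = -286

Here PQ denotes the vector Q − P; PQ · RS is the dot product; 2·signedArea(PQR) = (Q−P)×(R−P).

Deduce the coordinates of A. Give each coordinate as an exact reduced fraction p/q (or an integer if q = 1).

1. A_x = -10  [2·signedArea(ABD) = 328 ∩ AD · CB = -286]
2. A_y = -25  [2·signedArea(ABD) = 328 ∩ AD · CB = -286]
   → A = (-10, -25)

A = (-10, -25)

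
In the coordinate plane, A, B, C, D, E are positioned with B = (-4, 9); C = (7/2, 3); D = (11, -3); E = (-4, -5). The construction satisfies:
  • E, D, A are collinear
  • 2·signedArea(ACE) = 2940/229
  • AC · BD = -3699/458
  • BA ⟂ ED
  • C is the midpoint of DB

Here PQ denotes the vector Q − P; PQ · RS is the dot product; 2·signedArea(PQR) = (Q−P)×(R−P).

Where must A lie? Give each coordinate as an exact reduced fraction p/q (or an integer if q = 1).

1. A_x = -496/229  [E, D, A are collinear ∩ BA ⟂ ED]
2. A_y = -1089/229  [E, D, A are collinear ∩ BA ⟂ ED]
   → A = (-496/229, -1089/229)

A = (-496/229, -1089/229)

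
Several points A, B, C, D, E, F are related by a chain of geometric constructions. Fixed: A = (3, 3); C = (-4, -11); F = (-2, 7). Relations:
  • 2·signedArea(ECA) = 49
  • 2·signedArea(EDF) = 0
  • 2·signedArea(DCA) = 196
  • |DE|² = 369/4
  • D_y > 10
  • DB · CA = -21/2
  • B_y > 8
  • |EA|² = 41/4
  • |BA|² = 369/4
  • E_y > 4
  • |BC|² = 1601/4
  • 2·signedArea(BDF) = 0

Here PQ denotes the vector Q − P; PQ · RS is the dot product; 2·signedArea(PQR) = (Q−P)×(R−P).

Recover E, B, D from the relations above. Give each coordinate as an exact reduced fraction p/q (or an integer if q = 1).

1. E_x = 1/2  [line -14·x + 7·y + -28 = 0 ∩ |EA|² = 41/4]
2. E_y = 5  [line -14·x + 7·y + -28 = 0 ∩ |EA|² = 41/4]
   → E = (1/2, 5)
3. D_x = -7  [2·signedArea(EDF) = 0 ∩ 2·signedArea(DCA) = 196]
4. D_y = 11  [2·signedArea(EDF) = 0 ∩ 2·signedArea(DCA) = 196]
   → D = (-7, 11)
5. B_x = -9/2  [2·signedArea(BDF) = 0 ∩ DB · CA = -21/2]
6. B_y = 9  [2·signedArea(BDF) = 0 ∩ DB · CA = -21/2]
   → B = (-9/2, 9)

B = (-9/2, 9)
D = (-7, 11)
E = (1/2, 5)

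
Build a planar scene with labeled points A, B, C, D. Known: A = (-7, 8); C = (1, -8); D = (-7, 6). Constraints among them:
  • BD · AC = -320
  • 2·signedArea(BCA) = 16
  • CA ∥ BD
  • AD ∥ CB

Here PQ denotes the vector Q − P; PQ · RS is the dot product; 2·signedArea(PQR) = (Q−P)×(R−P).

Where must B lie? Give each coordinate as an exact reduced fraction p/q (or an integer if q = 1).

B = (1, -10)

1. B_x = 1  [CA ∥ BD ∩ AD ∥ CB]
2. B_y = -10  [CA ∥ BD ∩ AD ∥ CB]
   → B = (1, -10)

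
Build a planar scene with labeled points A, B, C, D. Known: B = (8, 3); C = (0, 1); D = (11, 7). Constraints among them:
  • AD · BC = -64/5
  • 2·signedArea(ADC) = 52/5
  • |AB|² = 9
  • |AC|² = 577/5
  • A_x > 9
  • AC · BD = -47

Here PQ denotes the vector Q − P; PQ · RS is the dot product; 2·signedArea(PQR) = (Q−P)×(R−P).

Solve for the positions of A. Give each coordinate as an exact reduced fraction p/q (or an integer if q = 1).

A = (49/5, 27/5)

1. A_x = 49/5  [2·signedArea(ADC) = 52/5 ∩ AD · BC = -64/5]
2. A_y = 27/5  [2·signedArea(ADC) = 52/5 ∩ AD · BC = -64/5]
   → A = (49/5, 27/5)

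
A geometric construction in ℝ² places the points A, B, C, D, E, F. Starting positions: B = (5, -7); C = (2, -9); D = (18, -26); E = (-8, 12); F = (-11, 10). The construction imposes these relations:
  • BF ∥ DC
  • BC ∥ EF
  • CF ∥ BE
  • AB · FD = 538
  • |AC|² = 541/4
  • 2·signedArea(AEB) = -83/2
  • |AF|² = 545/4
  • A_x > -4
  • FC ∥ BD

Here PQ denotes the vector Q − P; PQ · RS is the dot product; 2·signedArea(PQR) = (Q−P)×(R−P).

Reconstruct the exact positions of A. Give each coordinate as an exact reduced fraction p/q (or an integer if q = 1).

1. A_x = -3  [AB · FD = 538 ∩ 2·signedArea(AEB) = -83/2]
2. A_y = 3/2  [AB · FD = 538 ∩ 2·signedArea(AEB) = -83/2]
   → A = (-3, 3/2)

A = (-3, 3/2)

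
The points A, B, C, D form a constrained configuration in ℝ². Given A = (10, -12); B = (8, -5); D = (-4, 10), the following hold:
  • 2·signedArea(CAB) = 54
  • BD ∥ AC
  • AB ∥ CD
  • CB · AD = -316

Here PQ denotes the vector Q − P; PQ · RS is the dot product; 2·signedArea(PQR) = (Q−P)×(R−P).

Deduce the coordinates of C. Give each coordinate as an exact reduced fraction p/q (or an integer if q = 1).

C = (-2, 3)

1. C_x = -2  [AB ∥ CD ∩ BD ∥ AC]
2. C_y = 3  [AB ∥ CD ∩ BD ∥ AC]
   → C = (-2, 3)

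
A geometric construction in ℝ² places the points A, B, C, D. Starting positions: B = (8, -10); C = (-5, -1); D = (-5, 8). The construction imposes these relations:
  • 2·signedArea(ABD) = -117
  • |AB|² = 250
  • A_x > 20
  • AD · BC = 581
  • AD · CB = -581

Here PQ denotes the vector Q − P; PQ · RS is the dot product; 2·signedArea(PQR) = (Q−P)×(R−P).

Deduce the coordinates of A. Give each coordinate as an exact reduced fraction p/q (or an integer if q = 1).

A = (21, -19)

1. A_x = 21  [2·signedArea(ABD) = -117 ∩ AD · CB = -581]
2. A_y = -19  [2·signedArea(ABD) = -117 ∩ AD · CB = -581]
   → A = (21, -19)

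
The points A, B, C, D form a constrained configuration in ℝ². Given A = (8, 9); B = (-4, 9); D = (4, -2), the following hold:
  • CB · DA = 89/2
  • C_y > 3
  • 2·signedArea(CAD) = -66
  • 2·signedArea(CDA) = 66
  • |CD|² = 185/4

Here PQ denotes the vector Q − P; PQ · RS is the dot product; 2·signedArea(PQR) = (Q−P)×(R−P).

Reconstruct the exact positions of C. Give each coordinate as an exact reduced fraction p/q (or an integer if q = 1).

1. C_x = 0  [2·signedArea(CAD) = -66 ∩ CB · DA = 89/2]
2. C_y = 7/2  [2·signedArea(CAD) = -66 ∩ CB · DA = 89/2]
   → C = (0, 7/2)

C = (0, 7/2)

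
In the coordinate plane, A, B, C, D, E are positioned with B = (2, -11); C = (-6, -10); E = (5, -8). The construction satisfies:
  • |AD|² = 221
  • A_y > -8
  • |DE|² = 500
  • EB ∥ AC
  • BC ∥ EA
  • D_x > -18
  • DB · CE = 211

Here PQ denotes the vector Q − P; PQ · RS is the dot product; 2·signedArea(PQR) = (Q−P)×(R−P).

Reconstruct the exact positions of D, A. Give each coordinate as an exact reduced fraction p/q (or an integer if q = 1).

A = (-3, -7)
D = (-17, -12)

1. D_x = -17  [line -11·x + -2·y + -211 = 0 ∩ |DE|² = 500]
2. D_y = -12  [line -11·x + -2·y + -211 = 0 ∩ |DE|² = 500]
   → D = (-17, -12)
3. A_x = -3  [EB ∥ AC ∩ BC ∥ EA]
4. A_y = -7  [EB ∥ AC ∩ BC ∥ EA]
   → A = (-3, -7)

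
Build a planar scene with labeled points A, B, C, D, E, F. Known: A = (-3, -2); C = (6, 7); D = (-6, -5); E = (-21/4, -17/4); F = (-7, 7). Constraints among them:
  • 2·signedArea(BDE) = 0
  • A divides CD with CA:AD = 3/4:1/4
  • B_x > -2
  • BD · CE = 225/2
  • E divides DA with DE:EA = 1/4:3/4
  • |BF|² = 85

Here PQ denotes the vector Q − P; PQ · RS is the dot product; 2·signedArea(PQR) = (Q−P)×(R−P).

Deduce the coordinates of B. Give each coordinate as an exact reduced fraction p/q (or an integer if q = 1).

1. B_x = -1  [2·signedArea(BDE) = 0 ∩ BD · CE = 225/2]
2. B_y = 0  [2·signedArea(BDE) = 0 ∩ BD · CE = 225/2]
   → B = (-1, 0)

B = (-1, 0)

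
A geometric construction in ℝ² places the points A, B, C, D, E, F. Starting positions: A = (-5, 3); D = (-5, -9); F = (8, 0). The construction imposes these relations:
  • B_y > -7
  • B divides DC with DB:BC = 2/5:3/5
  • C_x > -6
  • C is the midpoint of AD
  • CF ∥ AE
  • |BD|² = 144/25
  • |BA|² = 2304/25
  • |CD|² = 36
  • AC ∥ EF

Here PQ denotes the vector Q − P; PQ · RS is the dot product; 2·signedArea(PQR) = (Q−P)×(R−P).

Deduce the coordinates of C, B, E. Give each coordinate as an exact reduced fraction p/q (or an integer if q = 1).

1. C_x = -5  [C is the midpoint of AD]
2. C_y = -3  [C is the midpoint of AD]
   → C = (-5, -3)
3. B_x = -5  [B divides DC with DB:BC = 2/5:3/5]
4. B_y = -33/5  [B divides DC with DB:BC = 2/5:3/5]
   → B = (-5, -33/5)
5. E_x = 8  [AC ∥ EF ∩ CF ∥ AE]
6. E_y = 6  [AC ∥ EF ∩ CF ∥ AE]
   → E = (8, 6)

B = (-5, -33/5)
C = (-5, -3)
E = (8, 6)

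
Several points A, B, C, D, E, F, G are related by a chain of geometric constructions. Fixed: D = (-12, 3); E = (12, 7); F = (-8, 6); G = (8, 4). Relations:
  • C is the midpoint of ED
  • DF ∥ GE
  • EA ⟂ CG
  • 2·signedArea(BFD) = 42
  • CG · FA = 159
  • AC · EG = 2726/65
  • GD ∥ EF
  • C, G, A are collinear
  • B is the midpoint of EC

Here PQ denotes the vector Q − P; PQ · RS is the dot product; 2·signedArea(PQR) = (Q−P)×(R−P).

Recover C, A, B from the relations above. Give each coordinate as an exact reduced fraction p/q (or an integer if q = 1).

A = (752/65, 231/65)
B = (6, 6)
C = (0, 5)

1. C_x = 0  [C is the midpoint of ED]
2. C_y = 5  [C is the midpoint of ED]
   → C = (0, 5)
3. A_x = 752/65  [C, G, A are collinear ∩ EA ⟂ CG]
4. A_y = 231/65  [C, G, A are collinear ∩ EA ⟂ CG]
   → A = (752/65, 231/65)
5. B_x = 6  [B is the midpoint of EC]
6. B_y = 6  [B is the midpoint of EC]
   → B = (6, 6)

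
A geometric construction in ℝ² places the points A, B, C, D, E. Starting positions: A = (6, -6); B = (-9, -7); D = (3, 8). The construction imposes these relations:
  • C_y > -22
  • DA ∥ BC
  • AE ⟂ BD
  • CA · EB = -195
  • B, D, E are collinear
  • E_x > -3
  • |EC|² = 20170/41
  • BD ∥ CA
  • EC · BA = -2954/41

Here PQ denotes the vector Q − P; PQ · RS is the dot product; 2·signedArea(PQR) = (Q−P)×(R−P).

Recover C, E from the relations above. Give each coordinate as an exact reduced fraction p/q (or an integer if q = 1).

1. C_x = -6  [BD ∥ CA ∩ DA ∥ BC]
2. C_y = -21  [BD ∥ CA ∩ DA ∥ BC]
   → C = (-6, -21)
3. E_x = -109/41  [B, D, E are collinear ∩ AE ⟂ BD]
4. E_y = 38/41  [B, D, E are collinear ∩ AE ⟂ BD]
   → E = (-109/41, 38/41)

C = (-6, -21)
E = (-109/41, 38/41)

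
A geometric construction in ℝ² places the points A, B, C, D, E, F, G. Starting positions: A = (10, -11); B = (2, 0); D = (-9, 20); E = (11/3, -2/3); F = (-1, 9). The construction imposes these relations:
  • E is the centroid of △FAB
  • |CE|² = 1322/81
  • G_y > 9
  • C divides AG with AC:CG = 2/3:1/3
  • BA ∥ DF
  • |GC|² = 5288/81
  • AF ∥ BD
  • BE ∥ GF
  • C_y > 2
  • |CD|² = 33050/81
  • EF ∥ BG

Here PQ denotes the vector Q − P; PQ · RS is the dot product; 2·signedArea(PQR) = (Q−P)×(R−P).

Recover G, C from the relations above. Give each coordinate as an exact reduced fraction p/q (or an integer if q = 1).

1. G_x = -8/3  [BE ∥ GF ∩ EF ∥ BG]
2. G_y = 29/3  [BE ∥ GF ∩ EF ∥ BG]
   → G = (-8/3, 29/3)
3. C_x = 14/9  [C divides AG with AC:CG = 2/3:1/3]
4. C_y = 25/9  [C divides AG with AC:CG = 2/3:1/3]
   → C = (14/9, 25/9)

C = (14/9, 25/9)
G = (-8/3, 29/3)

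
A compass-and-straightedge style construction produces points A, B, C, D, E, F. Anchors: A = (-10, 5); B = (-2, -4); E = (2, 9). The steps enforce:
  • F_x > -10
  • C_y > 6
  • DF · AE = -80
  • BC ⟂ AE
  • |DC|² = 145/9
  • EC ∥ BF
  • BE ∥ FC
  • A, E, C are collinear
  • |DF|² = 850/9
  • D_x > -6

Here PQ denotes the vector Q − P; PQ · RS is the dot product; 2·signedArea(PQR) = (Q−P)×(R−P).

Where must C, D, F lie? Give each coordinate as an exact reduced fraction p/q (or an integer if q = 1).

1. C_x = -11/2  [A, E, C are collinear ∩ BC ⟂ AE]
2. C_y = 13/2  [A, E, C are collinear ∩ BC ⟂ AE]
   → C = (-11/2, 13/2)
3. F_x = -19/2  [BE ∥ FC ∩ EC ∥ BF]
4. F_y = -13/2  [BE ∥ FC ∩ EC ∥ BF]
   → F = (-19/2, -13/2)
5. D_x = -35/6  [line -12·x + -4·y + -60 = 0 ∩ |DC|² = 145/9]
6. D_y = 5/2  [line -12·x + -4·y + -60 = 0 ∩ |DC|² = 145/9]
   → D = (-35/6, 5/2)

C = (-11/2, 13/2)
D = (-35/6, 5/2)
F = (-19/2, -13/2)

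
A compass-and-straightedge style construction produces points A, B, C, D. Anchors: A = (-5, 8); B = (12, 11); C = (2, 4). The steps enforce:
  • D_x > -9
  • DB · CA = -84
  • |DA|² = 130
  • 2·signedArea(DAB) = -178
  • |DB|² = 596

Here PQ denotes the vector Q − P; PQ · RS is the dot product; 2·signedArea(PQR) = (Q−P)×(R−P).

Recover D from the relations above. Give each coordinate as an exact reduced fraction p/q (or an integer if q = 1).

D = (-8, -3)

1. D_x = -8  [2·signedArea(DAB) = -178 ∩ DB · CA = -84]
2. D_y = -3  [2·signedArea(DAB) = -178 ∩ DB · CA = -84]
   → D = (-8, -3)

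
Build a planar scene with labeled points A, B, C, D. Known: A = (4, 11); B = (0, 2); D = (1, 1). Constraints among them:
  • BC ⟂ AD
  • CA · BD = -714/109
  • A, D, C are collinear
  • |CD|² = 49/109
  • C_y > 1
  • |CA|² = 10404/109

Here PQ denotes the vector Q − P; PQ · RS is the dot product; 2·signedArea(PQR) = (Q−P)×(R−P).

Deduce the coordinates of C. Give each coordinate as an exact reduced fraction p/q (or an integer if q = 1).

C = (130/109, 179/109)

1. C_x = 130/109  [A, D, C are collinear ∩ BC ⟂ AD]
2. C_y = 179/109  [A, D, C are collinear ∩ BC ⟂ AD]
   → C = (130/109, 179/109)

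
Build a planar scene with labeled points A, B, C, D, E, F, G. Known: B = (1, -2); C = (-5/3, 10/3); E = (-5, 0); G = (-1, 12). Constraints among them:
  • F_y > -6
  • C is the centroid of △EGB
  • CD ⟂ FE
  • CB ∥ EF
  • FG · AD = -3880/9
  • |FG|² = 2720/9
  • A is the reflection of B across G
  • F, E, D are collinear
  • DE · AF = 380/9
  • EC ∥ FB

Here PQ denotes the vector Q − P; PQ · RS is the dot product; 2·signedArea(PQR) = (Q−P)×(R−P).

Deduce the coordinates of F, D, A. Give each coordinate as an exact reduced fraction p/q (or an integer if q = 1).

A = (-3, 26)
D = (-17/3, 4/3)
F = (-7/3, -16/3)

1. F_x = -7/3  [EC ∥ FB ∩ CB ∥ EF]
2. F_y = -16/3  [EC ∥ FB ∩ CB ∥ EF]
   → F = (-7/3, -16/3)
3. D_x = -17/3  [F, E, D are collinear ∩ CD ⟂ FE]
4. D_y = 4/3  [F, E, D are collinear ∩ CD ⟂ FE]
   → D = (-17/3, 4/3)
5. A_x = -3  [A is the reflection of B across G]
6. A_y = 26  [A is the reflection of B across G]
   → A = (-3, 26)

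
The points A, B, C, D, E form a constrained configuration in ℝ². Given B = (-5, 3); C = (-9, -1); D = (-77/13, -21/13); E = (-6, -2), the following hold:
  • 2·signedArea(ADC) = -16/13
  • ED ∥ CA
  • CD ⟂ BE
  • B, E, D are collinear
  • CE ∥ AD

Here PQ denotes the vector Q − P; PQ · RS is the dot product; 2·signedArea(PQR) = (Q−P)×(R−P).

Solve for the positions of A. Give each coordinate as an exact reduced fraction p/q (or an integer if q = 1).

A = (-116/13, -8/13)

1. A_x = -116/13  [CE ∥ AD ∩ ED ∥ CA]
2. A_y = -8/13  [CE ∥ AD ∩ ED ∥ CA]
   → A = (-116/13, -8/13)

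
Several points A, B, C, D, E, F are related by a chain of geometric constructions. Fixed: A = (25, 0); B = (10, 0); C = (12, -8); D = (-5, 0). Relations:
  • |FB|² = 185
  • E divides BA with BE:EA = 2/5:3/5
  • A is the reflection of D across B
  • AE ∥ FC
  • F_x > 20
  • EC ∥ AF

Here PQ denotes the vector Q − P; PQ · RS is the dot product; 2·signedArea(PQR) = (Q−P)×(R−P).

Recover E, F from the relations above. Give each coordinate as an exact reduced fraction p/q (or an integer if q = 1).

1. E_x = 16  [E divides BA with BE:EA = 2/5:3/5]
2. E_y = 0  [E divides BA with BE:EA = 2/5:3/5]
   → E = (16, 0)
3. F_x = 21  [AE ∥ FC ∩ EC ∥ AF]
4. F_y = -8  [AE ∥ FC ∩ EC ∥ AF]
   → F = (21, -8)

E = (16, 0)
F = (21, -8)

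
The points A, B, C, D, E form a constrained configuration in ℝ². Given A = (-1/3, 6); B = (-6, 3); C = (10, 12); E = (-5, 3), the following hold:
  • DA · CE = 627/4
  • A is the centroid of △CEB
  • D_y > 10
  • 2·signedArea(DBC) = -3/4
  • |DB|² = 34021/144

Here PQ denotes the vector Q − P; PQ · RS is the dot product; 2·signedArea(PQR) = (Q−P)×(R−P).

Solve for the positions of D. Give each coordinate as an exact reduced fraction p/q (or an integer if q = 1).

D = (89/12, 21/2)

1. D_x = 89/12  [2·signedArea(DBC) = -3/4 ∩ DA · CE = 627/4]
2. D_y = 21/2  [2·signedArea(DBC) = -3/4 ∩ DA · CE = 627/4]
   → D = (89/12, 21/2)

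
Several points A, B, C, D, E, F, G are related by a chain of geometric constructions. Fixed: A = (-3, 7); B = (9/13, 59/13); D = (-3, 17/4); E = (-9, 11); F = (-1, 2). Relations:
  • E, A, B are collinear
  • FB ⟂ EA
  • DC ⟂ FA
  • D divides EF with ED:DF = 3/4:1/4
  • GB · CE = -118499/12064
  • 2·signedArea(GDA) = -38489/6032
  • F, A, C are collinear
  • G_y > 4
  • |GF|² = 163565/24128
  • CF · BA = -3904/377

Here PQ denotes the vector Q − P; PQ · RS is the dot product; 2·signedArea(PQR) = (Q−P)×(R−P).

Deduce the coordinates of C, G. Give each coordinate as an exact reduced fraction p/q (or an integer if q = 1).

1. C_x = -119/58  [F, A, C are collinear ∩ DC ⟂ FA]
2. C_y = 537/116  [F, A, C are collinear ∩ DC ⟂ FA]
   → C = (-119/58, 537/116)
3. G_x = -1025/1508  [2·signedArea(GDA) = -38489/6032 ∩ GB · CE = -118499/12064]
4. G_y = 13825/3016  [2·signedArea(GDA) = -38489/6032 ∩ GB · CE = -118499/12064]
   → G = (-1025/1508, 13825/3016)

C = (-119/58, 537/116)
G = (-1025/1508, 13825/3016)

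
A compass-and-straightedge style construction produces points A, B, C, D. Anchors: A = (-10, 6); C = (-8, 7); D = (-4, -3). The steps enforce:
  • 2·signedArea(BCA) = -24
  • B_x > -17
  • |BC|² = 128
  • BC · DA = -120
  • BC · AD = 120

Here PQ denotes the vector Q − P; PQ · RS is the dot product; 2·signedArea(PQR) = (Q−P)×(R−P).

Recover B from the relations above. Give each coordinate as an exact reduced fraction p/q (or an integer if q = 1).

1. B_x = -16  [BC · AD = 120 ∩ 2·signedArea(BCA) = -24]
2. B_y = 15  [BC · AD = 120 ∩ 2·signedArea(BCA) = -24]
   → B = (-16, 15)

B = (-16, 15)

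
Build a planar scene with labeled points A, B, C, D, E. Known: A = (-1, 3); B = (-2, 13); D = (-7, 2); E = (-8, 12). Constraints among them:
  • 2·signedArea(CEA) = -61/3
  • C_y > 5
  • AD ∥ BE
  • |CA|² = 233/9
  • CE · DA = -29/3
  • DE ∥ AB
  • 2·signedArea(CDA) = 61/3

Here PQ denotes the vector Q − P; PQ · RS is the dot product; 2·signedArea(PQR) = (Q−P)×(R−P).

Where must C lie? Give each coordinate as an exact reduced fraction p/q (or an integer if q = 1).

C = (-16/3, 17/3)

1. C_x = -16/3  [2·signedArea(CEA) = -61/3 ∩ CE · DA = -29/3]
2. C_y = 17/3  [2·signedArea(CEA) = -61/3 ∩ CE · DA = -29/3]
   → C = (-16/3, 17/3)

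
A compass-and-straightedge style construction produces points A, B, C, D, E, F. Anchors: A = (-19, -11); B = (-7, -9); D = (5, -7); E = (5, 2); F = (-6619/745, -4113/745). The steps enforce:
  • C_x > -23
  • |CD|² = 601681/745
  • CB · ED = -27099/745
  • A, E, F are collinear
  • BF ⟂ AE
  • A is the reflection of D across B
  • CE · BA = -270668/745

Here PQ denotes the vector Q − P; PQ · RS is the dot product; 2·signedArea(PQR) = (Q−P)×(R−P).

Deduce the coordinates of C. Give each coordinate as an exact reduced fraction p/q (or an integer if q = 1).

1. C_x = -16963/745  [CB · ED = -27099/745 ∩ CE · BA = -270668/745]
2. C_y = -9716/745  [CB · ED = -27099/745 ∩ CE · BA = -270668/745]
   → C = (-16963/745, -9716/745)

C = (-16963/745, -9716/745)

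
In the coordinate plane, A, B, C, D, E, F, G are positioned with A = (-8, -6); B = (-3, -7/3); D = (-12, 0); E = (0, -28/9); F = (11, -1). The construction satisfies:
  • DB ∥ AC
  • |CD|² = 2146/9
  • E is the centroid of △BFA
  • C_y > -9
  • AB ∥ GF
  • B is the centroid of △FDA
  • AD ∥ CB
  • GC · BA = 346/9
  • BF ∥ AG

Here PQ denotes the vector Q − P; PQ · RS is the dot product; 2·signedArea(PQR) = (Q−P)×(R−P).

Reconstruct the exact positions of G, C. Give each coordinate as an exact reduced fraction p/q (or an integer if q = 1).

C = (1, -25/3)
G = (6, -14/3)

1. G_x = 6  [AB ∥ GF ∩ BF ∥ AG]
2. G_y = -14/3  [AB ∥ GF ∩ BF ∥ AG]
   → G = (6, -14/3)
3. C_x = 1  [AD ∥ CB ∩ DB ∥ AC]
4. C_y = -25/3  [AD ∥ CB ∩ DB ∥ AC]
   → C = (1, -25/3)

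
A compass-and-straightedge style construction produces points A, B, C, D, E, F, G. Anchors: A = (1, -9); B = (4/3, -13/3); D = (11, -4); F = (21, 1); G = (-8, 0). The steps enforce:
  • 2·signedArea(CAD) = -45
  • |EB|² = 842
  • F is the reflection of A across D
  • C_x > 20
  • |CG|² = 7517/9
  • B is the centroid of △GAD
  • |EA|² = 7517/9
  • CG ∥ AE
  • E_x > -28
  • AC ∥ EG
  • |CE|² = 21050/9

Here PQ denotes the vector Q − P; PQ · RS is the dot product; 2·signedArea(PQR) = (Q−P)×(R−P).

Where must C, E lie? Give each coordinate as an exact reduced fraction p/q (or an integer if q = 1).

C = (62/3, -11/3)
E = (-83/3, -16/3)

1. C_x = 62/3  [line -5·x + 10·y + 140 = 0 ∩ |CG|² = 7517/9]
2. C_y = -11/3  [line -5·x + 10·y + 140 = 0 ∩ |CG|² = 7517/9]
   → C = (62/3, -11/3)
3. E_x = -83/3  [AC ∥ EG ∩ CG ∥ AE]
4. E_y = -16/3  [AC ∥ EG ∩ CG ∥ AE]
   → E = (-83/3, -16/3)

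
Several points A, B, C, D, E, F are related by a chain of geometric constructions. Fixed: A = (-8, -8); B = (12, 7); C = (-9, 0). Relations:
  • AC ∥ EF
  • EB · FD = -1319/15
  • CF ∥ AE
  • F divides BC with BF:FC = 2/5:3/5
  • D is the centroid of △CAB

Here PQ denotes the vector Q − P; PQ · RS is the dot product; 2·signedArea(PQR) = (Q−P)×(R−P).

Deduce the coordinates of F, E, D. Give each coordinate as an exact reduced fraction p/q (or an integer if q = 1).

D = (-5/3, -1/3)
E = (23/5, -19/5)
F = (18/5, 21/5)

1. F_x = 18/5  [F divides BC with BF:FC = 2/5:3/5]
2. F_y = 21/5  [F divides BC with BF:FC = 2/5:3/5]
   → F = (18/5, 21/5)
3. E_x = 23/5  [AC ∥ EF ∩ CF ∥ AE]
4. E_y = -19/5  [AC ∥ EF ∩ CF ∥ AE]
   → E = (23/5, -19/5)
5. D_x = -5/3  [D is the centroid of △CAB]
6. D_y = -1/3  [D is the centroid of △CAB]
   → D = (-5/3, -1/3)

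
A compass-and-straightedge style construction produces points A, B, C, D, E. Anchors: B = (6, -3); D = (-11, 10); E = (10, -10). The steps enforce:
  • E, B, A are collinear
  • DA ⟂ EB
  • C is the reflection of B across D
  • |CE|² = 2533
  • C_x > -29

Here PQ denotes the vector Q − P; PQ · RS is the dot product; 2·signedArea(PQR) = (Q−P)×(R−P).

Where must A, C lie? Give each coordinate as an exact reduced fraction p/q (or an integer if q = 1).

A = (-246/65, 918/65)
C = (-28, 23)

1. A_x = -246/65  [E, B, A are collinear ∩ DA ⟂ EB]
2. A_y = 918/65  [E, B, A are collinear ∩ DA ⟂ EB]
   → A = (-246/65, 918/65)
3. C_x = -28  [C is the reflection of B across D]
4. C_y = 23  [C is the reflection of B across D]
   → C = (-28, 23)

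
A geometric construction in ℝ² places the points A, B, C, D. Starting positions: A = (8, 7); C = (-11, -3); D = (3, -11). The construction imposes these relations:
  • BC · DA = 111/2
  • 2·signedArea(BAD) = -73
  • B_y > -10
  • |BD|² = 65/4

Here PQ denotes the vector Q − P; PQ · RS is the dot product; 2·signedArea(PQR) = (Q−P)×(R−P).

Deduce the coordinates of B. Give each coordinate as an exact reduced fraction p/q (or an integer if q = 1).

1. B_x = -1/2  [2·signedArea(BAD) = -73 ∩ BC · DA = 111/2]
2. B_y = -9  [2·signedArea(BAD) = -73 ∩ BC · DA = 111/2]
   → B = (-1/2, -9)

B = (-1/2, -9)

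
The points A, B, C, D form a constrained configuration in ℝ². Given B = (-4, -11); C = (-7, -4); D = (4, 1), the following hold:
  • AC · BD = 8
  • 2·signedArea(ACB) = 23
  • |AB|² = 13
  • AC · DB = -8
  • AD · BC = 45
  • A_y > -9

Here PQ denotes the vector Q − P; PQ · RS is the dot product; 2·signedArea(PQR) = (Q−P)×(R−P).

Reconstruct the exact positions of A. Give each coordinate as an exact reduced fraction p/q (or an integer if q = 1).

1. A_x = -2  [AC · DB = -8 ∩ 2·signedArea(ACB) = 23]
2. A_y = -8  [AC · DB = -8 ∩ 2·signedArea(ACB) = 23]
   → A = (-2, -8)

A = (-2, -8)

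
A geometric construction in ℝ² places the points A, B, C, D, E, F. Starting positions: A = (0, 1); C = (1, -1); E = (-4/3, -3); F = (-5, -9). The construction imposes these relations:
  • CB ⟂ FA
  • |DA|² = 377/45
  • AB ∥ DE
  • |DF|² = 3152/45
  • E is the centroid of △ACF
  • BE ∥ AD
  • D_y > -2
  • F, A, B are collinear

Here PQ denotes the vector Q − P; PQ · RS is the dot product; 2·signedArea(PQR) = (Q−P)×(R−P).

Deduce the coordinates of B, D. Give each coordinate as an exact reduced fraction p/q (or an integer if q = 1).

B = (-3/5, -1/5)
D = (-11/15, -9/5)

1. B_x = -3/5  [F, A, B are collinear ∩ CB ⟂ FA]
2. B_y = -1/5  [F, A, B are collinear ∩ CB ⟂ FA]
   → B = (-3/5, -1/5)
3. D_x = -11/15  [AB ∥ DE ∩ BE ∥ AD]
4. D_y = -9/5  [AB ∥ DE ∩ BE ∥ AD]
   → D = (-11/15, -9/5)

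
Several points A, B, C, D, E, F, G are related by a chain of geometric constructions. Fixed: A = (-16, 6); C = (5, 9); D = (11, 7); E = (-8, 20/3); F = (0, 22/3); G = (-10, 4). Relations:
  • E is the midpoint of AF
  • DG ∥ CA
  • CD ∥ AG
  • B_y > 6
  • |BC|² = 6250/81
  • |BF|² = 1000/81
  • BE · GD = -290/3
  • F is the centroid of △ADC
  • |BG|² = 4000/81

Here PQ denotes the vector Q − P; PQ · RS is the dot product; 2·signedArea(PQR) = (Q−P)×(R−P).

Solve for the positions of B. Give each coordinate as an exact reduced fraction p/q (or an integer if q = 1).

1. B_x = -10/3  [line -21·x + -3·y + -154/3 = 0 ∩ |BG|² = 4000/81]
2. B_y = 56/9  [line -21·x + -3·y + -154/3 = 0 ∩ |BG|² = 4000/81]
   → B = (-10/3, 56/9)

B = (-10/3, 56/9)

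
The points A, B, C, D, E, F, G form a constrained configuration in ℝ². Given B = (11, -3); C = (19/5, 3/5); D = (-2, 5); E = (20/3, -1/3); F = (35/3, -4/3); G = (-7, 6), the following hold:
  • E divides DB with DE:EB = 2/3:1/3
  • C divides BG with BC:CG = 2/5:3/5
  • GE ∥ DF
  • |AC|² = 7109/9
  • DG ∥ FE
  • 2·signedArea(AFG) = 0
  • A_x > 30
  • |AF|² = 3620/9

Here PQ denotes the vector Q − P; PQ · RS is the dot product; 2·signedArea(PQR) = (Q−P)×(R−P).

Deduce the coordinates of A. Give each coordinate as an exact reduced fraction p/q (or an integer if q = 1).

A = (91/3, -26/3)

1. A_x = 91/3  [line -22/3·x + -56/3·y + 182/3 = 0 ∩ |AF|² = 3620/9]
2. A_y = -26/3  [line -22/3·x + -56/3·y + 182/3 = 0 ∩ |AF|² = 3620/9]
   → A = (91/3, -26/3)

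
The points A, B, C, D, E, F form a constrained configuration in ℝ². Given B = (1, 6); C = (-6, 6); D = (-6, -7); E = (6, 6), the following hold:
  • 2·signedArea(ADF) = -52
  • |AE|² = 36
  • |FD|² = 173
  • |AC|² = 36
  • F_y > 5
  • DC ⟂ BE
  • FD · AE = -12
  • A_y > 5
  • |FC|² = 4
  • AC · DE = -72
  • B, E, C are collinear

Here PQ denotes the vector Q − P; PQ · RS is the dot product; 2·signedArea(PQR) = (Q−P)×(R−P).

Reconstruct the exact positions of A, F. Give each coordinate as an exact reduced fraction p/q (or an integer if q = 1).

A = (0, 6)
F = (-4, 6)

1. A_x = 0  [line -12·x + -13·y + 78 = 0 ∩ |AE|² = 36]
2. A_y = 6  [line -12·x + -13·y + 78 = 0 ∩ |AE|² = 36]
   → A = (0, 6)
3. F_x = -4  [2·signedArea(ADF) = -52 ∩ FD · AE = -12]
4. F_y = 6  [2·signedArea(ADF) = -52 ∩ FD · AE = -12]
   → F = (-4, 6)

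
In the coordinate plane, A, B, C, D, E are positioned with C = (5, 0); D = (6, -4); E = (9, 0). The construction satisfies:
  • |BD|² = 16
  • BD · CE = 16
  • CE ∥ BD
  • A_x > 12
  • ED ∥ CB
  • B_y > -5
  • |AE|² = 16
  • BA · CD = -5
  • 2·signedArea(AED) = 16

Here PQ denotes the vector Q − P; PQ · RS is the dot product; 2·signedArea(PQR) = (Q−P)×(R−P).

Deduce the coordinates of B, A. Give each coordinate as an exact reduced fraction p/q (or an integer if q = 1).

A = (13, 0)
B = (2, -4)

1. B_x = 2  [CE ∥ BD ∩ ED ∥ CB]
2. B_y = -4  [CE ∥ BD ∩ ED ∥ CB]
   → B = (2, -4)
3. A_x = 13  [2·signedArea(AED) = 16 ∩ BA · CD = -5]
4. A_y = 0  [2·signedArea(AED) = 16 ∩ BA · CD = -5]
   → A = (13, 0)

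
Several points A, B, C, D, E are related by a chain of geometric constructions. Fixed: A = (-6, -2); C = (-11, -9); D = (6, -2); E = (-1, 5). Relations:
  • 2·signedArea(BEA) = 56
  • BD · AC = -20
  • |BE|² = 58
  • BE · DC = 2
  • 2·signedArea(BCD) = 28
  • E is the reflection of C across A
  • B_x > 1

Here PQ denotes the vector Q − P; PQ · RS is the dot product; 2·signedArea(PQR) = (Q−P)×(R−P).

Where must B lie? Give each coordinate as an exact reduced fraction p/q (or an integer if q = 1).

B = (2, -2)

1. B_x = 2  [BE · DC = 2 ∩ 2·signedArea(BCD) = 28]
2. B_y = -2  [BE · DC = 2 ∩ 2·signedArea(BCD) = 28]
   → B = (2, -2)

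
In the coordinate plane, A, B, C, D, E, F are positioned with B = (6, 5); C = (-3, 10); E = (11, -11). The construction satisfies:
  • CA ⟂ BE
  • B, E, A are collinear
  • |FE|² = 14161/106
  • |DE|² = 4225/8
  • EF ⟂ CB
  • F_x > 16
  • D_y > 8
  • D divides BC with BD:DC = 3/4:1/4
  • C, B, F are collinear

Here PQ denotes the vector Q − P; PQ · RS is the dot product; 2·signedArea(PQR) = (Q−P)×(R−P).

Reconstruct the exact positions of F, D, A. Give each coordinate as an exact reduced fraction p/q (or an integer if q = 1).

1. F_x = 1761/106  [C, B, F are collinear ∩ EF ⟂ CB]
2. F_y = -95/106  [C, B, F are collinear ∩ EF ⟂ CB]
   → F = (1761/106, -95/106)
3. D_x = -3/4  [D divides BC with BD:DC = 3/4:1/4]
4. D_y = 35/4  [D divides BC with BD:DC = 3/4:1/4]
   → D = (-3/4, 35/4)
5. A_x = 1061/281  [B, E, A are collinear ∩ CA ⟂ BE]
6. A_y = 3405/281  [B, E, A are collinear ∩ CA ⟂ BE]
   → A = (1061/281, 3405/281)

A = (1061/281, 3405/281)
D = (-3/4, 35/4)
F = (1761/106, -95/106)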